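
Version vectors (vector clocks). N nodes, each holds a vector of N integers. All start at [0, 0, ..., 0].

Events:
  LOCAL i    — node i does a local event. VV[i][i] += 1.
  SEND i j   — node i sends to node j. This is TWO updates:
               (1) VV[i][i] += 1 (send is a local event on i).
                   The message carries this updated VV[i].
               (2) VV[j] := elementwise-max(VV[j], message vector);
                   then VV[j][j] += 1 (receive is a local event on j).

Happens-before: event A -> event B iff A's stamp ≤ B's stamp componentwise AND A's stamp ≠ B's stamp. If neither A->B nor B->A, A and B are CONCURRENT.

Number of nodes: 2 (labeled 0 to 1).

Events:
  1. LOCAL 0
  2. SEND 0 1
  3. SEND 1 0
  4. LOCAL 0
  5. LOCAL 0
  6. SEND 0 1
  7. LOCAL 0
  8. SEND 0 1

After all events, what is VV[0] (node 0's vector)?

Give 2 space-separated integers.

Answer: 8 2

Derivation:
Initial: VV[0]=[0, 0]
Initial: VV[1]=[0, 0]
Event 1: LOCAL 0: VV[0][0]++ -> VV[0]=[1, 0]
Event 2: SEND 0->1: VV[0][0]++ -> VV[0]=[2, 0], msg_vec=[2, 0]; VV[1]=max(VV[1],msg_vec) then VV[1][1]++ -> VV[1]=[2, 1]
Event 3: SEND 1->0: VV[1][1]++ -> VV[1]=[2, 2], msg_vec=[2, 2]; VV[0]=max(VV[0],msg_vec) then VV[0][0]++ -> VV[0]=[3, 2]
Event 4: LOCAL 0: VV[0][0]++ -> VV[0]=[4, 2]
Event 5: LOCAL 0: VV[0][0]++ -> VV[0]=[5, 2]
Event 6: SEND 0->1: VV[0][0]++ -> VV[0]=[6, 2], msg_vec=[6, 2]; VV[1]=max(VV[1],msg_vec) then VV[1][1]++ -> VV[1]=[6, 3]
Event 7: LOCAL 0: VV[0][0]++ -> VV[0]=[7, 2]
Event 8: SEND 0->1: VV[0][0]++ -> VV[0]=[8, 2], msg_vec=[8, 2]; VV[1]=max(VV[1],msg_vec) then VV[1][1]++ -> VV[1]=[8, 4]
Final vectors: VV[0]=[8, 2]; VV[1]=[8, 4]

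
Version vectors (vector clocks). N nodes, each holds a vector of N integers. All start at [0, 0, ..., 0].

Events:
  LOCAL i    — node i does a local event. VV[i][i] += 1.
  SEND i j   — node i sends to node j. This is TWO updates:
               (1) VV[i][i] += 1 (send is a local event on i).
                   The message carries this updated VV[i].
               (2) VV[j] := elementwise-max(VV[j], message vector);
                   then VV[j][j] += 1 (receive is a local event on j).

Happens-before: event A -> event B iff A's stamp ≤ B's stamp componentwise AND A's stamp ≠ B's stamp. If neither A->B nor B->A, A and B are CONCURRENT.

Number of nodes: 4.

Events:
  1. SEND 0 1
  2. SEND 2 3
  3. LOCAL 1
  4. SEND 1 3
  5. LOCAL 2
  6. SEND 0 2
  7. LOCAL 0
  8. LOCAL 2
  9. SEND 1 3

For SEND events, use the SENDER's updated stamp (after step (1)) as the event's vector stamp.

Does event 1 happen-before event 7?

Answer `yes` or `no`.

Answer: yes

Derivation:
Initial: VV[0]=[0, 0, 0, 0]
Initial: VV[1]=[0, 0, 0, 0]
Initial: VV[2]=[0, 0, 0, 0]
Initial: VV[3]=[0, 0, 0, 0]
Event 1: SEND 0->1: VV[0][0]++ -> VV[0]=[1, 0, 0, 0], msg_vec=[1, 0, 0, 0]; VV[1]=max(VV[1],msg_vec) then VV[1][1]++ -> VV[1]=[1, 1, 0, 0]
Event 2: SEND 2->3: VV[2][2]++ -> VV[2]=[0, 0, 1, 0], msg_vec=[0, 0, 1, 0]; VV[3]=max(VV[3],msg_vec) then VV[3][3]++ -> VV[3]=[0, 0, 1, 1]
Event 3: LOCAL 1: VV[1][1]++ -> VV[1]=[1, 2, 0, 0]
Event 4: SEND 1->3: VV[1][1]++ -> VV[1]=[1, 3, 0, 0], msg_vec=[1, 3, 0, 0]; VV[3]=max(VV[3],msg_vec) then VV[3][3]++ -> VV[3]=[1, 3, 1, 2]
Event 5: LOCAL 2: VV[2][2]++ -> VV[2]=[0, 0, 2, 0]
Event 6: SEND 0->2: VV[0][0]++ -> VV[0]=[2, 0, 0, 0], msg_vec=[2, 0, 0, 0]; VV[2]=max(VV[2],msg_vec) then VV[2][2]++ -> VV[2]=[2, 0, 3, 0]
Event 7: LOCAL 0: VV[0][0]++ -> VV[0]=[3, 0, 0, 0]
Event 8: LOCAL 2: VV[2][2]++ -> VV[2]=[2, 0, 4, 0]
Event 9: SEND 1->3: VV[1][1]++ -> VV[1]=[1, 4, 0, 0], msg_vec=[1, 4, 0, 0]; VV[3]=max(VV[3],msg_vec) then VV[3][3]++ -> VV[3]=[1, 4, 1, 3]
Event 1 stamp: [1, 0, 0, 0]
Event 7 stamp: [3, 0, 0, 0]
[1, 0, 0, 0] <= [3, 0, 0, 0]? True. Equal? False. Happens-before: True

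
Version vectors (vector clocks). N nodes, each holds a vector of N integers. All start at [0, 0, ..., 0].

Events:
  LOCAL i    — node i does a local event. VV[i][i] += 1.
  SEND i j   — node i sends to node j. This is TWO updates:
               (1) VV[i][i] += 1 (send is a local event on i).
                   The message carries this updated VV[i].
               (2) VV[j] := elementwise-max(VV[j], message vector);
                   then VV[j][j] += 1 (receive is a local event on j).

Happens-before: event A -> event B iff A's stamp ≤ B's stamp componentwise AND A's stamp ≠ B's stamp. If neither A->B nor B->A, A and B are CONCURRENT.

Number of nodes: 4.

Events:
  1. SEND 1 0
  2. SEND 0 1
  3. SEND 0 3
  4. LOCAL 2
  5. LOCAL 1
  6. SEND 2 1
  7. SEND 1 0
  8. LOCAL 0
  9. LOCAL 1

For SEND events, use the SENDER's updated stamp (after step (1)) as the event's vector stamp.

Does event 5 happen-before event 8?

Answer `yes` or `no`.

Initial: VV[0]=[0, 0, 0, 0]
Initial: VV[1]=[0, 0, 0, 0]
Initial: VV[2]=[0, 0, 0, 0]
Initial: VV[3]=[0, 0, 0, 0]
Event 1: SEND 1->0: VV[1][1]++ -> VV[1]=[0, 1, 0, 0], msg_vec=[0, 1, 0, 0]; VV[0]=max(VV[0],msg_vec) then VV[0][0]++ -> VV[0]=[1, 1, 0, 0]
Event 2: SEND 0->1: VV[0][0]++ -> VV[0]=[2, 1, 0, 0], msg_vec=[2, 1, 0, 0]; VV[1]=max(VV[1],msg_vec) then VV[1][1]++ -> VV[1]=[2, 2, 0, 0]
Event 3: SEND 0->3: VV[0][0]++ -> VV[0]=[3, 1, 0, 0], msg_vec=[3, 1, 0, 0]; VV[3]=max(VV[3],msg_vec) then VV[3][3]++ -> VV[3]=[3, 1, 0, 1]
Event 4: LOCAL 2: VV[2][2]++ -> VV[2]=[0, 0, 1, 0]
Event 5: LOCAL 1: VV[1][1]++ -> VV[1]=[2, 3, 0, 0]
Event 6: SEND 2->1: VV[2][2]++ -> VV[2]=[0, 0, 2, 0], msg_vec=[0, 0, 2, 0]; VV[1]=max(VV[1],msg_vec) then VV[1][1]++ -> VV[1]=[2, 4, 2, 0]
Event 7: SEND 1->0: VV[1][1]++ -> VV[1]=[2, 5, 2, 0], msg_vec=[2, 5, 2, 0]; VV[0]=max(VV[0],msg_vec) then VV[0][0]++ -> VV[0]=[4, 5, 2, 0]
Event 8: LOCAL 0: VV[0][0]++ -> VV[0]=[5, 5, 2, 0]
Event 9: LOCAL 1: VV[1][1]++ -> VV[1]=[2, 6, 2, 0]
Event 5 stamp: [2, 3, 0, 0]
Event 8 stamp: [5, 5, 2, 0]
[2, 3, 0, 0] <= [5, 5, 2, 0]? True. Equal? False. Happens-before: True

Answer: yes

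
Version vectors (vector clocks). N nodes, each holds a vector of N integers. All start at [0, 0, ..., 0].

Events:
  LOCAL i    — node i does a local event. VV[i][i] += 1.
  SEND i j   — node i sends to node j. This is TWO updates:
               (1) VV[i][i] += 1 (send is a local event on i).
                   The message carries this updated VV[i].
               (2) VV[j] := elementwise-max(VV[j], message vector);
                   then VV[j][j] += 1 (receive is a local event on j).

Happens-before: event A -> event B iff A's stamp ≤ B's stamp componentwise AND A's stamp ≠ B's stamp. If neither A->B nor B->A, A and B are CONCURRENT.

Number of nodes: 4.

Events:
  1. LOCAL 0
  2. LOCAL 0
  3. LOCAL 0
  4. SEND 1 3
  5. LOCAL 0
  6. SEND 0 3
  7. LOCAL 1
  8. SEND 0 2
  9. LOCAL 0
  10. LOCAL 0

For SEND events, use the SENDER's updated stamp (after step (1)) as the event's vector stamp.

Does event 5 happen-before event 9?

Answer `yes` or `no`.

Answer: yes

Derivation:
Initial: VV[0]=[0, 0, 0, 0]
Initial: VV[1]=[0, 0, 0, 0]
Initial: VV[2]=[0, 0, 0, 0]
Initial: VV[3]=[0, 0, 0, 0]
Event 1: LOCAL 0: VV[0][0]++ -> VV[0]=[1, 0, 0, 0]
Event 2: LOCAL 0: VV[0][0]++ -> VV[0]=[2, 0, 0, 0]
Event 3: LOCAL 0: VV[0][0]++ -> VV[0]=[3, 0, 0, 0]
Event 4: SEND 1->3: VV[1][1]++ -> VV[1]=[0, 1, 0, 0], msg_vec=[0, 1, 0, 0]; VV[3]=max(VV[3],msg_vec) then VV[3][3]++ -> VV[3]=[0, 1, 0, 1]
Event 5: LOCAL 0: VV[0][0]++ -> VV[0]=[4, 0, 0, 0]
Event 6: SEND 0->3: VV[0][0]++ -> VV[0]=[5, 0, 0, 0], msg_vec=[5, 0, 0, 0]; VV[3]=max(VV[3],msg_vec) then VV[3][3]++ -> VV[3]=[5, 1, 0, 2]
Event 7: LOCAL 1: VV[1][1]++ -> VV[1]=[0, 2, 0, 0]
Event 8: SEND 0->2: VV[0][0]++ -> VV[0]=[6, 0, 0, 0], msg_vec=[6, 0, 0, 0]; VV[2]=max(VV[2],msg_vec) then VV[2][2]++ -> VV[2]=[6, 0, 1, 0]
Event 9: LOCAL 0: VV[0][0]++ -> VV[0]=[7, 0, 0, 0]
Event 10: LOCAL 0: VV[0][0]++ -> VV[0]=[8, 0, 0, 0]
Event 5 stamp: [4, 0, 0, 0]
Event 9 stamp: [7, 0, 0, 0]
[4, 0, 0, 0] <= [7, 0, 0, 0]? True. Equal? False. Happens-before: True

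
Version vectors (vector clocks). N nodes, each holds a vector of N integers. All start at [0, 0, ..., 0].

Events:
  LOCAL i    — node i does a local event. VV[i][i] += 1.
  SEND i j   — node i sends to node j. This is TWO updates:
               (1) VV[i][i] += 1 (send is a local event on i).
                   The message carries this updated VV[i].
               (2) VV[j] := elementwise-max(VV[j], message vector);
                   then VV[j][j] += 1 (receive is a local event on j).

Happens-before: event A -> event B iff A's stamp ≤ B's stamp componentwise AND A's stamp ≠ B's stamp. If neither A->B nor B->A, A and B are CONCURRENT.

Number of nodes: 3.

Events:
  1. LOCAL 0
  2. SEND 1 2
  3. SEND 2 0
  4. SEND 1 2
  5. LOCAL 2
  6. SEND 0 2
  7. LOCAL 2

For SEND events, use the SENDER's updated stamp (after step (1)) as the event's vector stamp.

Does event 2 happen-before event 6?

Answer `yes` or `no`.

Initial: VV[0]=[0, 0, 0]
Initial: VV[1]=[0, 0, 0]
Initial: VV[2]=[0, 0, 0]
Event 1: LOCAL 0: VV[0][0]++ -> VV[0]=[1, 0, 0]
Event 2: SEND 1->2: VV[1][1]++ -> VV[1]=[0, 1, 0], msg_vec=[0, 1, 0]; VV[2]=max(VV[2],msg_vec) then VV[2][2]++ -> VV[2]=[0, 1, 1]
Event 3: SEND 2->0: VV[2][2]++ -> VV[2]=[0, 1, 2], msg_vec=[0, 1, 2]; VV[0]=max(VV[0],msg_vec) then VV[0][0]++ -> VV[0]=[2, 1, 2]
Event 4: SEND 1->2: VV[1][1]++ -> VV[1]=[0, 2, 0], msg_vec=[0, 2, 0]; VV[2]=max(VV[2],msg_vec) then VV[2][2]++ -> VV[2]=[0, 2, 3]
Event 5: LOCAL 2: VV[2][2]++ -> VV[2]=[0, 2, 4]
Event 6: SEND 0->2: VV[0][0]++ -> VV[0]=[3, 1, 2], msg_vec=[3, 1, 2]; VV[2]=max(VV[2],msg_vec) then VV[2][2]++ -> VV[2]=[3, 2, 5]
Event 7: LOCAL 2: VV[2][2]++ -> VV[2]=[3, 2, 6]
Event 2 stamp: [0, 1, 0]
Event 6 stamp: [3, 1, 2]
[0, 1, 0] <= [3, 1, 2]? True. Equal? False. Happens-before: True

Answer: yes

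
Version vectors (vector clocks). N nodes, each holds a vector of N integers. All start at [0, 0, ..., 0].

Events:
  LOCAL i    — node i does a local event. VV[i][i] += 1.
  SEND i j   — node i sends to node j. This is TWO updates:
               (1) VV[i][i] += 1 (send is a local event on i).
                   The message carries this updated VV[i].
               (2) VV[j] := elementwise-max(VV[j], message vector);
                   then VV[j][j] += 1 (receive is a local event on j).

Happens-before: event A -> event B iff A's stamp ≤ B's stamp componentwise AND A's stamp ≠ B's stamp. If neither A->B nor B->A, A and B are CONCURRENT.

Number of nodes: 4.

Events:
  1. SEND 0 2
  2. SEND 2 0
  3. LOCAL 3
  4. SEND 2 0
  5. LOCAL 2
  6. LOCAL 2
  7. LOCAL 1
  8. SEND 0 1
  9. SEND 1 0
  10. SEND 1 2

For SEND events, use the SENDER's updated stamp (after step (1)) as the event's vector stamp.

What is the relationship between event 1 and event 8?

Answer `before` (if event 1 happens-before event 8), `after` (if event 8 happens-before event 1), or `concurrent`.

Answer: before

Derivation:
Initial: VV[0]=[0, 0, 0, 0]
Initial: VV[1]=[0, 0, 0, 0]
Initial: VV[2]=[0, 0, 0, 0]
Initial: VV[3]=[0, 0, 0, 0]
Event 1: SEND 0->2: VV[0][0]++ -> VV[0]=[1, 0, 0, 0], msg_vec=[1, 0, 0, 0]; VV[2]=max(VV[2],msg_vec) then VV[2][2]++ -> VV[2]=[1, 0, 1, 0]
Event 2: SEND 2->0: VV[2][2]++ -> VV[2]=[1, 0, 2, 0], msg_vec=[1, 0, 2, 0]; VV[0]=max(VV[0],msg_vec) then VV[0][0]++ -> VV[0]=[2, 0, 2, 0]
Event 3: LOCAL 3: VV[3][3]++ -> VV[3]=[0, 0, 0, 1]
Event 4: SEND 2->0: VV[2][2]++ -> VV[2]=[1, 0, 3, 0], msg_vec=[1, 0, 3, 0]; VV[0]=max(VV[0],msg_vec) then VV[0][0]++ -> VV[0]=[3, 0, 3, 0]
Event 5: LOCAL 2: VV[2][2]++ -> VV[2]=[1, 0, 4, 0]
Event 6: LOCAL 2: VV[2][2]++ -> VV[2]=[1, 0, 5, 0]
Event 7: LOCAL 1: VV[1][1]++ -> VV[1]=[0, 1, 0, 0]
Event 8: SEND 0->1: VV[0][0]++ -> VV[0]=[4, 0, 3, 0], msg_vec=[4, 0, 3, 0]; VV[1]=max(VV[1],msg_vec) then VV[1][1]++ -> VV[1]=[4, 2, 3, 0]
Event 9: SEND 1->0: VV[1][1]++ -> VV[1]=[4, 3, 3, 0], msg_vec=[4, 3, 3, 0]; VV[0]=max(VV[0],msg_vec) then VV[0][0]++ -> VV[0]=[5, 3, 3, 0]
Event 10: SEND 1->2: VV[1][1]++ -> VV[1]=[4, 4, 3, 0], msg_vec=[4, 4, 3, 0]; VV[2]=max(VV[2],msg_vec) then VV[2][2]++ -> VV[2]=[4, 4, 6, 0]
Event 1 stamp: [1, 0, 0, 0]
Event 8 stamp: [4, 0, 3, 0]
[1, 0, 0, 0] <= [4, 0, 3, 0]? True
[4, 0, 3, 0] <= [1, 0, 0, 0]? False
Relation: before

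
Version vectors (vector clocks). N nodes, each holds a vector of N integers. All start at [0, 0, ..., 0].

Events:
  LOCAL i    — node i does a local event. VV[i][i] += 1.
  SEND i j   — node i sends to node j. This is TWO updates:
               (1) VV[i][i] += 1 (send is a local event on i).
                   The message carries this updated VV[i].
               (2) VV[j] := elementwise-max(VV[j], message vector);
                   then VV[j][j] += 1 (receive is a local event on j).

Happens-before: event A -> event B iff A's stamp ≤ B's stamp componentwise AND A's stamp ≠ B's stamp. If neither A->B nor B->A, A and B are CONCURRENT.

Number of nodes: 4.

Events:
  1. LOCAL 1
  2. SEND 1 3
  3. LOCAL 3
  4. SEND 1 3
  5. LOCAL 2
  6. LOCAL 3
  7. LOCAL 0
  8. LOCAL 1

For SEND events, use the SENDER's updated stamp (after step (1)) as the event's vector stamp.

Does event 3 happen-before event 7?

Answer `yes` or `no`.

Initial: VV[0]=[0, 0, 0, 0]
Initial: VV[1]=[0, 0, 0, 0]
Initial: VV[2]=[0, 0, 0, 0]
Initial: VV[3]=[0, 0, 0, 0]
Event 1: LOCAL 1: VV[1][1]++ -> VV[1]=[0, 1, 0, 0]
Event 2: SEND 1->3: VV[1][1]++ -> VV[1]=[0, 2, 0, 0], msg_vec=[0, 2, 0, 0]; VV[3]=max(VV[3],msg_vec) then VV[3][3]++ -> VV[3]=[0, 2, 0, 1]
Event 3: LOCAL 3: VV[3][3]++ -> VV[3]=[0, 2, 0, 2]
Event 4: SEND 1->3: VV[1][1]++ -> VV[1]=[0, 3, 0, 0], msg_vec=[0, 3, 0, 0]; VV[3]=max(VV[3],msg_vec) then VV[3][3]++ -> VV[3]=[0, 3, 0, 3]
Event 5: LOCAL 2: VV[2][2]++ -> VV[2]=[0, 0, 1, 0]
Event 6: LOCAL 3: VV[3][3]++ -> VV[3]=[0, 3, 0, 4]
Event 7: LOCAL 0: VV[0][0]++ -> VV[0]=[1, 0, 0, 0]
Event 8: LOCAL 1: VV[1][1]++ -> VV[1]=[0, 4, 0, 0]
Event 3 stamp: [0, 2, 0, 2]
Event 7 stamp: [1, 0, 0, 0]
[0, 2, 0, 2] <= [1, 0, 0, 0]? False. Equal? False. Happens-before: False

Answer: no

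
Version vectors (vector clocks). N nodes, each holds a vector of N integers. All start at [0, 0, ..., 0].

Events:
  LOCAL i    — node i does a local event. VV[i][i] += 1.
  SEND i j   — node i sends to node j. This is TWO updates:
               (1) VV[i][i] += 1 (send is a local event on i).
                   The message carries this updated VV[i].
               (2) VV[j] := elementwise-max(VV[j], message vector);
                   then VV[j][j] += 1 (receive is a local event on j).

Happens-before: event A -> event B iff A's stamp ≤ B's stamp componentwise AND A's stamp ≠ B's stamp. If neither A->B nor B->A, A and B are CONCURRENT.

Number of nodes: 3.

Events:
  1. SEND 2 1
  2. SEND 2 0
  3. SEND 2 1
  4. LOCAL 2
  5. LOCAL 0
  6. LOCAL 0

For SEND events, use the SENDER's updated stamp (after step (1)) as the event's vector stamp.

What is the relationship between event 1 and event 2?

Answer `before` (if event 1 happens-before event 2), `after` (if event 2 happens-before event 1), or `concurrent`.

Initial: VV[0]=[0, 0, 0]
Initial: VV[1]=[0, 0, 0]
Initial: VV[2]=[0, 0, 0]
Event 1: SEND 2->1: VV[2][2]++ -> VV[2]=[0, 0, 1], msg_vec=[0, 0, 1]; VV[1]=max(VV[1],msg_vec) then VV[1][1]++ -> VV[1]=[0, 1, 1]
Event 2: SEND 2->0: VV[2][2]++ -> VV[2]=[0, 0, 2], msg_vec=[0, 0, 2]; VV[0]=max(VV[0],msg_vec) then VV[0][0]++ -> VV[0]=[1, 0, 2]
Event 3: SEND 2->1: VV[2][2]++ -> VV[2]=[0, 0, 3], msg_vec=[0, 0, 3]; VV[1]=max(VV[1],msg_vec) then VV[1][1]++ -> VV[1]=[0, 2, 3]
Event 4: LOCAL 2: VV[2][2]++ -> VV[2]=[0, 0, 4]
Event 5: LOCAL 0: VV[0][0]++ -> VV[0]=[2, 0, 2]
Event 6: LOCAL 0: VV[0][0]++ -> VV[0]=[3, 0, 2]
Event 1 stamp: [0, 0, 1]
Event 2 stamp: [0, 0, 2]
[0, 0, 1] <= [0, 0, 2]? True
[0, 0, 2] <= [0, 0, 1]? False
Relation: before

Answer: before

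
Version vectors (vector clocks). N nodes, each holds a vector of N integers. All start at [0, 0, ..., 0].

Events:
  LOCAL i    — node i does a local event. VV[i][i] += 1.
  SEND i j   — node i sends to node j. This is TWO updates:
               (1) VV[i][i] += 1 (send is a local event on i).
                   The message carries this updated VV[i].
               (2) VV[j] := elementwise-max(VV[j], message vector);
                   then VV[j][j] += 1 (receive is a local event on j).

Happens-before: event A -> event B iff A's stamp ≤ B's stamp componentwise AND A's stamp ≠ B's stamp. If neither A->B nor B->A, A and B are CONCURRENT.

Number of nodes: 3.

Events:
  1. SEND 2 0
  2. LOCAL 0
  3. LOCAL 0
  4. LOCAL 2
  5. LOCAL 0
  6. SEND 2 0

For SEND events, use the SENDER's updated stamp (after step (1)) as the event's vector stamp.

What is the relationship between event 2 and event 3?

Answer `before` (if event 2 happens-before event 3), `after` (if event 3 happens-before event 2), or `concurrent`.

Initial: VV[0]=[0, 0, 0]
Initial: VV[1]=[0, 0, 0]
Initial: VV[2]=[0, 0, 0]
Event 1: SEND 2->0: VV[2][2]++ -> VV[2]=[0, 0, 1], msg_vec=[0, 0, 1]; VV[0]=max(VV[0],msg_vec) then VV[0][0]++ -> VV[0]=[1, 0, 1]
Event 2: LOCAL 0: VV[0][0]++ -> VV[0]=[2, 0, 1]
Event 3: LOCAL 0: VV[0][0]++ -> VV[0]=[3, 0, 1]
Event 4: LOCAL 2: VV[2][2]++ -> VV[2]=[0, 0, 2]
Event 5: LOCAL 0: VV[0][0]++ -> VV[0]=[4, 0, 1]
Event 6: SEND 2->0: VV[2][2]++ -> VV[2]=[0, 0, 3], msg_vec=[0, 0, 3]; VV[0]=max(VV[0],msg_vec) then VV[0][0]++ -> VV[0]=[5, 0, 3]
Event 2 stamp: [2, 0, 1]
Event 3 stamp: [3, 0, 1]
[2, 0, 1] <= [3, 0, 1]? True
[3, 0, 1] <= [2, 0, 1]? False
Relation: before

Answer: before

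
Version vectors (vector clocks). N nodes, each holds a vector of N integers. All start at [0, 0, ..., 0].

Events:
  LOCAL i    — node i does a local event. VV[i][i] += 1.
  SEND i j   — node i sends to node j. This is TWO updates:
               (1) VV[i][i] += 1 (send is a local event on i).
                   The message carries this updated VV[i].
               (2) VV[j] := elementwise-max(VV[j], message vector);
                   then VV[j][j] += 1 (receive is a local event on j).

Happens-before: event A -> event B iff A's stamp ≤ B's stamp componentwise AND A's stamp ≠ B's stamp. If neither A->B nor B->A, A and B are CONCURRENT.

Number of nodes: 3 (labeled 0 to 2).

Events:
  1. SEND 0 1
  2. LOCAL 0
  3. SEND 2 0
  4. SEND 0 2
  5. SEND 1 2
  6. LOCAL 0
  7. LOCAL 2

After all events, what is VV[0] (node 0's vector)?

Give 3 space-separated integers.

Initial: VV[0]=[0, 0, 0]
Initial: VV[1]=[0, 0, 0]
Initial: VV[2]=[0, 0, 0]
Event 1: SEND 0->1: VV[0][0]++ -> VV[0]=[1, 0, 0], msg_vec=[1, 0, 0]; VV[1]=max(VV[1],msg_vec) then VV[1][1]++ -> VV[1]=[1, 1, 0]
Event 2: LOCAL 0: VV[0][0]++ -> VV[0]=[2, 0, 0]
Event 3: SEND 2->0: VV[2][2]++ -> VV[2]=[0, 0, 1], msg_vec=[0, 0, 1]; VV[0]=max(VV[0],msg_vec) then VV[0][0]++ -> VV[0]=[3, 0, 1]
Event 4: SEND 0->2: VV[0][0]++ -> VV[0]=[4, 0, 1], msg_vec=[4, 0, 1]; VV[2]=max(VV[2],msg_vec) then VV[2][2]++ -> VV[2]=[4, 0, 2]
Event 5: SEND 1->2: VV[1][1]++ -> VV[1]=[1, 2, 0], msg_vec=[1, 2, 0]; VV[2]=max(VV[2],msg_vec) then VV[2][2]++ -> VV[2]=[4, 2, 3]
Event 6: LOCAL 0: VV[0][0]++ -> VV[0]=[5, 0, 1]
Event 7: LOCAL 2: VV[2][2]++ -> VV[2]=[4, 2, 4]
Final vectors: VV[0]=[5, 0, 1]; VV[1]=[1, 2, 0]; VV[2]=[4, 2, 4]

Answer: 5 0 1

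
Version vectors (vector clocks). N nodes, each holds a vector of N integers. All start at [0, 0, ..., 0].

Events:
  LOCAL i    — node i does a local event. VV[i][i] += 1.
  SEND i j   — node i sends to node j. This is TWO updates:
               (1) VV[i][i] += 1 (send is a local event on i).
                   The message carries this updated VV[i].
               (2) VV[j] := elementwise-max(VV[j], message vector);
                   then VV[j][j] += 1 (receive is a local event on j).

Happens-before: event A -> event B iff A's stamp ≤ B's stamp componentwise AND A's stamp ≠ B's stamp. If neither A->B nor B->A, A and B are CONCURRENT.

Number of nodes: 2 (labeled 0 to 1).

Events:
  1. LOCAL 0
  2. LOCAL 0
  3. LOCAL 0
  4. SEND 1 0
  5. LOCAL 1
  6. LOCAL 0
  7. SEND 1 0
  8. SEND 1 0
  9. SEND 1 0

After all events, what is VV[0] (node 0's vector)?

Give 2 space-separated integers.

Initial: VV[0]=[0, 0]
Initial: VV[1]=[0, 0]
Event 1: LOCAL 0: VV[0][0]++ -> VV[0]=[1, 0]
Event 2: LOCAL 0: VV[0][0]++ -> VV[0]=[2, 0]
Event 3: LOCAL 0: VV[0][0]++ -> VV[0]=[3, 0]
Event 4: SEND 1->0: VV[1][1]++ -> VV[1]=[0, 1], msg_vec=[0, 1]; VV[0]=max(VV[0],msg_vec) then VV[0][0]++ -> VV[0]=[4, 1]
Event 5: LOCAL 1: VV[1][1]++ -> VV[1]=[0, 2]
Event 6: LOCAL 0: VV[0][0]++ -> VV[0]=[5, 1]
Event 7: SEND 1->0: VV[1][1]++ -> VV[1]=[0, 3], msg_vec=[0, 3]; VV[0]=max(VV[0],msg_vec) then VV[0][0]++ -> VV[0]=[6, 3]
Event 8: SEND 1->0: VV[1][1]++ -> VV[1]=[0, 4], msg_vec=[0, 4]; VV[0]=max(VV[0],msg_vec) then VV[0][0]++ -> VV[0]=[7, 4]
Event 9: SEND 1->0: VV[1][1]++ -> VV[1]=[0, 5], msg_vec=[0, 5]; VV[0]=max(VV[0],msg_vec) then VV[0][0]++ -> VV[0]=[8, 5]
Final vectors: VV[0]=[8, 5]; VV[1]=[0, 5]

Answer: 8 5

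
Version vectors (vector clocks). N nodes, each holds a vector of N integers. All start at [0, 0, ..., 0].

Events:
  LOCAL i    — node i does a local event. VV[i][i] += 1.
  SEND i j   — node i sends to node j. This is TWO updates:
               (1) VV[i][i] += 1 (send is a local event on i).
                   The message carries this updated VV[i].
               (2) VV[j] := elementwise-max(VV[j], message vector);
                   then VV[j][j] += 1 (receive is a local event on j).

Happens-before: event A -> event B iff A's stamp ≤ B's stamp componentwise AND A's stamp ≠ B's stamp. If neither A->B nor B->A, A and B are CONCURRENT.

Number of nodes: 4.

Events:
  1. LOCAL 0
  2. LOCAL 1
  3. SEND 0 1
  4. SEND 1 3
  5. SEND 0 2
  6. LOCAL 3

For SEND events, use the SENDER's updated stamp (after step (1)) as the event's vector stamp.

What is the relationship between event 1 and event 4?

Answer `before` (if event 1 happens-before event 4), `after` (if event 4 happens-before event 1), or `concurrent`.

Initial: VV[0]=[0, 0, 0, 0]
Initial: VV[1]=[0, 0, 0, 0]
Initial: VV[2]=[0, 0, 0, 0]
Initial: VV[3]=[0, 0, 0, 0]
Event 1: LOCAL 0: VV[0][0]++ -> VV[0]=[1, 0, 0, 0]
Event 2: LOCAL 1: VV[1][1]++ -> VV[1]=[0, 1, 0, 0]
Event 3: SEND 0->1: VV[0][0]++ -> VV[0]=[2, 0, 0, 0], msg_vec=[2, 0, 0, 0]; VV[1]=max(VV[1],msg_vec) then VV[1][1]++ -> VV[1]=[2, 2, 0, 0]
Event 4: SEND 1->3: VV[1][1]++ -> VV[1]=[2, 3, 0, 0], msg_vec=[2, 3, 0, 0]; VV[3]=max(VV[3],msg_vec) then VV[3][3]++ -> VV[3]=[2, 3, 0, 1]
Event 5: SEND 0->2: VV[0][0]++ -> VV[0]=[3, 0, 0, 0], msg_vec=[3, 0, 0, 0]; VV[2]=max(VV[2],msg_vec) then VV[2][2]++ -> VV[2]=[3, 0, 1, 0]
Event 6: LOCAL 3: VV[3][3]++ -> VV[3]=[2, 3, 0, 2]
Event 1 stamp: [1, 0, 0, 0]
Event 4 stamp: [2, 3, 0, 0]
[1, 0, 0, 0] <= [2, 3, 0, 0]? True
[2, 3, 0, 0] <= [1, 0, 0, 0]? False
Relation: before

Answer: before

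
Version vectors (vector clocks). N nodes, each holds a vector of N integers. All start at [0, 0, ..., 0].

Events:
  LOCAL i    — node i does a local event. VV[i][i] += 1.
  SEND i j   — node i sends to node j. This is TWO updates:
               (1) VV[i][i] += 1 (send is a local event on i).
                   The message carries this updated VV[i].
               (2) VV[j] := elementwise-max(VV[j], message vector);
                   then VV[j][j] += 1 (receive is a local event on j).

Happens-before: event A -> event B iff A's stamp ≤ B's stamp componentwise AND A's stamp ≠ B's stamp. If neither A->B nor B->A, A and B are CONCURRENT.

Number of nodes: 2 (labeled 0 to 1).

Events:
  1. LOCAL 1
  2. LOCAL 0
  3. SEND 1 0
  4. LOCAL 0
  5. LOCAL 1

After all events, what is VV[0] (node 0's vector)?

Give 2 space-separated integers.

Initial: VV[0]=[0, 0]
Initial: VV[1]=[0, 0]
Event 1: LOCAL 1: VV[1][1]++ -> VV[1]=[0, 1]
Event 2: LOCAL 0: VV[0][0]++ -> VV[0]=[1, 0]
Event 3: SEND 1->0: VV[1][1]++ -> VV[1]=[0, 2], msg_vec=[0, 2]; VV[0]=max(VV[0],msg_vec) then VV[0][0]++ -> VV[0]=[2, 2]
Event 4: LOCAL 0: VV[0][0]++ -> VV[0]=[3, 2]
Event 5: LOCAL 1: VV[1][1]++ -> VV[1]=[0, 3]
Final vectors: VV[0]=[3, 2]; VV[1]=[0, 3]

Answer: 3 2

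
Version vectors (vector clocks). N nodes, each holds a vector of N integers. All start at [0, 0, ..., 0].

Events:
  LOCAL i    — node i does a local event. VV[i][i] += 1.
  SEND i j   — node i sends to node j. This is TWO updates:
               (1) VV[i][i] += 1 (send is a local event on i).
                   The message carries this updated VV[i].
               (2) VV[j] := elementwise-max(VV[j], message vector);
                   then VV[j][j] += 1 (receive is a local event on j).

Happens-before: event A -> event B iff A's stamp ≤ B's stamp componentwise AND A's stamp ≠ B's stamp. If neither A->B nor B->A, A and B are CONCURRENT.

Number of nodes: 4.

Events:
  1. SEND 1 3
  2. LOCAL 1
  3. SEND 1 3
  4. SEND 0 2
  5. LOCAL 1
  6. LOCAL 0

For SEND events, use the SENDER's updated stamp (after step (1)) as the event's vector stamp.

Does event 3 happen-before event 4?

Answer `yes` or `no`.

Answer: no

Derivation:
Initial: VV[0]=[0, 0, 0, 0]
Initial: VV[1]=[0, 0, 0, 0]
Initial: VV[2]=[0, 0, 0, 0]
Initial: VV[3]=[0, 0, 0, 0]
Event 1: SEND 1->3: VV[1][1]++ -> VV[1]=[0, 1, 0, 0], msg_vec=[0, 1, 0, 0]; VV[3]=max(VV[3],msg_vec) then VV[3][3]++ -> VV[3]=[0, 1, 0, 1]
Event 2: LOCAL 1: VV[1][1]++ -> VV[1]=[0, 2, 0, 0]
Event 3: SEND 1->3: VV[1][1]++ -> VV[1]=[0, 3, 0, 0], msg_vec=[0, 3, 0, 0]; VV[3]=max(VV[3],msg_vec) then VV[3][3]++ -> VV[3]=[0, 3, 0, 2]
Event 4: SEND 0->2: VV[0][0]++ -> VV[0]=[1, 0, 0, 0], msg_vec=[1, 0, 0, 0]; VV[2]=max(VV[2],msg_vec) then VV[2][2]++ -> VV[2]=[1, 0, 1, 0]
Event 5: LOCAL 1: VV[1][1]++ -> VV[1]=[0, 4, 0, 0]
Event 6: LOCAL 0: VV[0][0]++ -> VV[0]=[2, 0, 0, 0]
Event 3 stamp: [0, 3, 0, 0]
Event 4 stamp: [1, 0, 0, 0]
[0, 3, 0, 0] <= [1, 0, 0, 0]? False. Equal? False. Happens-before: False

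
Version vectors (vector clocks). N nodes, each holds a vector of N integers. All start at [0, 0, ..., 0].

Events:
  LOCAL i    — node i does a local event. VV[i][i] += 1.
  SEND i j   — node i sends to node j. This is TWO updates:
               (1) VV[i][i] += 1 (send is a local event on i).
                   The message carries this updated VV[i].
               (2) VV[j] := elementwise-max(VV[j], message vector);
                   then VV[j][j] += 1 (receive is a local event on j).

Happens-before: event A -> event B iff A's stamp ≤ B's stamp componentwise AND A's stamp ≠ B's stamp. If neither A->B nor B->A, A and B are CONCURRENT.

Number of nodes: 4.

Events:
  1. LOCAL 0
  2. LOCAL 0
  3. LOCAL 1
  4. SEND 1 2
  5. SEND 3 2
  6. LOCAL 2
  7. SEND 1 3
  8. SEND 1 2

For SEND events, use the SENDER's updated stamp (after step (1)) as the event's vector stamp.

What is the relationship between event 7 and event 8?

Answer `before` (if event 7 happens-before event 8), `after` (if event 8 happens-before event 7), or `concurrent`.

Initial: VV[0]=[0, 0, 0, 0]
Initial: VV[1]=[0, 0, 0, 0]
Initial: VV[2]=[0, 0, 0, 0]
Initial: VV[3]=[0, 0, 0, 0]
Event 1: LOCAL 0: VV[0][0]++ -> VV[0]=[1, 0, 0, 0]
Event 2: LOCAL 0: VV[0][0]++ -> VV[0]=[2, 0, 0, 0]
Event 3: LOCAL 1: VV[1][1]++ -> VV[1]=[0, 1, 0, 0]
Event 4: SEND 1->2: VV[1][1]++ -> VV[1]=[0, 2, 0, 0], msg_vec=[0, 2, 0, 0]; VV[2]=max(VV[2],msg_vec) then VV[2][2]++ -> VV[2]=[0, 2, 1, 0]
Event 5: SEND 3->2: VV[3][3]++ -> VV[3]=[0, 0, 0, 1], msg_vec=[0, 0, 0, 1]; VV[2]=max(VV[2],msg_vec) then VV[2][2]++ -> VV[2]=[0, 2, 2, 1]
Event 6: LOCAL 2: VV[2][2]++ -> VV[2]=[0, 2, 3, 1]
Event 7: SEND 1->3: VV[1][1]++ -> VV[1]=[0, 3, 0, 0], msg_vec=[0, 3, 0, 0]; VV[3]=max(VV[3],msg_vec) then VV[3][3]++ -> VV[3]=[0, 3, 0, 2]
Event 8: SEND 1->2: VV[1][1]++ -> VV[1]=[0, 4, 0, 0], msg_vec=[0, 4, 0, 0]; VV[2]=max(VV[2],msg_vec) then VV[2][2]++ -> VV[2]=[0, 4, 4, 1]
Event 7 stamp: [0, 3, 0, 0]
Event 8 stamp: [0, 4, 0, 0]
[0, 3, 0, 0] <= [0, 4, 0, 0]? True
[0, 4, 0, 0] <= [0, 3, 0, 0]? False
Relation: before

Answer: before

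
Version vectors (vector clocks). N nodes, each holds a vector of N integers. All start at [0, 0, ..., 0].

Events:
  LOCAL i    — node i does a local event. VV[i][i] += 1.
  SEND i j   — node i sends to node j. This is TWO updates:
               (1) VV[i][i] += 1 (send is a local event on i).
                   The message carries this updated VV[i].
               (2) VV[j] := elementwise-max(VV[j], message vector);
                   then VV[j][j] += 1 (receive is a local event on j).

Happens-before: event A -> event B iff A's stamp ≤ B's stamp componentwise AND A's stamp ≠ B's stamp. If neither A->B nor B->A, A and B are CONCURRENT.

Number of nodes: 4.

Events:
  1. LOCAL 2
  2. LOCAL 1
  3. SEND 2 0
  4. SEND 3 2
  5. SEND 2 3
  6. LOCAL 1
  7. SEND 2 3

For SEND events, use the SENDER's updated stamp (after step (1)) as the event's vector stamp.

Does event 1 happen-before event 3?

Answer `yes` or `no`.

Initial: VV[0]=[0, 0, 0, 0]
Initial: VV[1]=[0, 0, 0, 0]
Initial: VV[2]=[0, 0, 0, 0]
Initial: VV[3]=[0, 0, 0, 0]
Event 1: LOCAL 2: VV[2][2]++ -> VV[2]=[0, 0, 1, 0]
Event 2: LOCAL 1: VV[1][1]++ -> VV[1]=[0, 1, 0, 0]
Event 3: SEND 2->0: VV[2][2]++ -> VV[2]=[0, 0, 2, 0], msg_vec=[0, 0, 2, 0]; VV[0]=max(VV[0],msg_vec) then VV[0][0]++ -> VV[0]=[1, 0, 2, 0]
Event 4: SEND 3->2: VV[3][3]++ -> VV[3]=[0, 0, 0, 1], msg_vec=[0, 0, 0, 1]; VV[2]=max(VV[2],msg_vec) then VV[2][2]++ -> VV[2]=[0, 0, 3, 1]
Event 5: SEND 2->3: VV[2][2]++ -> VV[2]=[0, 0, 4, 1], msg_vec=[0, 0, 4, 1]; VV[3]=max(VV[3],msg_vec) then VV[3][3]++ -> VV[3]=[0, 0, 4, 2]
Event 6: LOCAL 1: VV[1][1]++ -> VV[1]=[0, 2, 0, 0]
Event 7: SEND 2->3: VV[2][2]++ -> VV[2]=[0, 0, 5, 1], msg_vec=[0, 0, 5, 1]; VV[3]=max(VV[3],msg_vec) then VV[3][3]++ -> VV[3]=[0, 0, 5, 3]
Event 1 stamp: [0, 0, 1, 0]
Event 3 stamp: [0, 0, 2, 0]
[0, 0, 1, 0] <= [0, 0, 2, 0]? True. Equal? False. Happens-before: True

Answer: yes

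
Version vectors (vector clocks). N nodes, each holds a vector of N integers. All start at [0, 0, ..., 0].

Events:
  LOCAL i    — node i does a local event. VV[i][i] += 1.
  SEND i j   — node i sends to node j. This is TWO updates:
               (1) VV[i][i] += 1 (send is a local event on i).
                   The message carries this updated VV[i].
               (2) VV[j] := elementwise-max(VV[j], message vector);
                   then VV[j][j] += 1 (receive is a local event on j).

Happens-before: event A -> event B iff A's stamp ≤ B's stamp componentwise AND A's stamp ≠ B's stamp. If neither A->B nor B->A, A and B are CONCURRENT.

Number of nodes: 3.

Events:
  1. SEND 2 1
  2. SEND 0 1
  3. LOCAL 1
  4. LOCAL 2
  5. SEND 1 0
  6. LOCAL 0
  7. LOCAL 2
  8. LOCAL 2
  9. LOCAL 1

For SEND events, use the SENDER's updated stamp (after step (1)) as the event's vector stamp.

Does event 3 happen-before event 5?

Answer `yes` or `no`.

Initial: VV[0]=[0, 0, 0]
Initial: VV[1]=[0, 0, 0]
Initial: VV[2]=[0, 0, 0]
Event 1: SEND 2->1: VV[2][2]++ -> VV[2]=[0, 0, 1], msg_vec=[0, 0, 1]; VV[1]=max(VV[1],msg_vec) then VV[1][1]++ -> VV[1]=[0, 1, 1]
Event 2: SEND 0->1: VV[0][0]++ -> VV[0]=[1, 0, 0], msg_vec=[1, 0, 0]; VV[1]=max(VV[1],msg_vec) then VV[1][1]++ -> VV[1]=[1, 2, 1]
Event 3: LOCAL 1: VV[1][1]++ -> VV[1]=[1, 3, 1]
Event 4: LOCAL 2: VV[2][2]++ -> VV[2]=[0, 0, 2]
Event 5: SEND 1->0: VV[1][1]++ -> VV[1]=[1, 4, 1], msg_vec=[1, 4, 1]; VV[0]=max(VV[0],msg_vec) then VV[0][0]++ -> VV[0]=[2, 4, 1]
Event 6: LOCAL 0: VV[0][0]++ -> VV[0]=[3, 4, 1]
Event 7: LOCAL 2: VV[2][2]++ -> VV[2]=[0, 0, 3]
Event 8: LOCAL 2: VV[2][2]++ -> VV[2]=[0, 0, 4]
Event 9: LOCAL 1: VV[1][1]++ -> VV[1]=[1, 5, 1]
Event 3 stamp: [1, 3, 1]
Event 5 stamp: [1, 4, 1]
[1, 3, 1] <= [1, 4, 1]? True. Equal? False. Happens-before: True

Answer: yes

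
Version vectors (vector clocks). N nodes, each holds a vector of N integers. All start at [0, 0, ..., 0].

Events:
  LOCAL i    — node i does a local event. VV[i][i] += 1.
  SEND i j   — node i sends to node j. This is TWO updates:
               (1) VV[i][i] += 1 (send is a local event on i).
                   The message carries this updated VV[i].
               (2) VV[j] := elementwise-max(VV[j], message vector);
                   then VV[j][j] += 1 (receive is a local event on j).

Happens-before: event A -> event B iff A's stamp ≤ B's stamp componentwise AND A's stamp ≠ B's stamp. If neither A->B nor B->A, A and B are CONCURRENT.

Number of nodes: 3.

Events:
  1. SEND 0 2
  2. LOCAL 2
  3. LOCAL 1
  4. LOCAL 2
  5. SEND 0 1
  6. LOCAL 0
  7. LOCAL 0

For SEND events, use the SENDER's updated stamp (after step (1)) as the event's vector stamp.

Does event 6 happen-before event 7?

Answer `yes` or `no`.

Initial: VV[0]=[0, 0, 0]
Initial: VV[1]=[0, 0, 0]
Initial: VV[2]=[0, 0, 0]
Event 1: SEND 0->2: VV[0][0]++ -> VV[0]=[1, 0, 0], msg_vec=[1, 0, 0]; VV[2]=max(VV[2],msg_vec) then VV[2][2]++ -> VV[2]=[1, 0, 1]
Event 2: LOCAL 2: VV[2][2]++ -> VV[2]=[1, 0, 2]
Event 3: LOCAL 1: VV[1][1]++ -> VV[1]=[0, 1, 0]
Event 4: LOCAL 2: VV[2][2]++ -> VV[2]=[1, 0, 3]
Event 5: SEND 0->1: VV[0][0]++ -> VV[0]=[2, 0, 0], msg_vec=[2, 0, 0]; VV[1]=max(VV[1],msg_vec) then VV[1][1]++ -> VV[1]=[2, 2, 0]
Event 6: LOCAL 0: VV[0][0]++ -> VV[0]=[3, 0, 0]
Event 7: LOCAL 0: VV[0][0]++ -> VV[0]=[4, 0, 0]
Event 6 stamp: [3, 0, 0]
Event 7 stamp: [4, 0, 0]
[3, 0, 0] <= [4, 0, 0]? True. Equal? False. Happens-before: True

Answer: yes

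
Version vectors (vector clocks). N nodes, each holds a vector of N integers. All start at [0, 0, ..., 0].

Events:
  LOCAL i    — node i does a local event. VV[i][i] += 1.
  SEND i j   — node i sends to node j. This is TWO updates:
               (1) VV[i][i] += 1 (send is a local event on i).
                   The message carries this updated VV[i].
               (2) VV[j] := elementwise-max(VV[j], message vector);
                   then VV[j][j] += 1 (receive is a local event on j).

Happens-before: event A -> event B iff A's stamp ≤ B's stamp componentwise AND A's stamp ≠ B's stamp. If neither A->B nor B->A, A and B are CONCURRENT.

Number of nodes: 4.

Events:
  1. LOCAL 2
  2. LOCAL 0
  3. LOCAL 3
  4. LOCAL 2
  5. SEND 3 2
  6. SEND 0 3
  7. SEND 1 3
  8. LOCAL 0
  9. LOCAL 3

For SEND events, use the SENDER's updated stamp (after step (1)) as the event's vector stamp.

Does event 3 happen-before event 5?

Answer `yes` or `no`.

Initial: VV[0]=[0, 0, 0, 0]
Initial: VV[1]=[0, 0, 0, 0]
Initial: VV[2]=[0, 0, 0, 0]
Initial: VV[3]=[0, 0, 0, 0]
Event 1: LOCAL 2: VV[2][2]++ -> VV[2]=[0, 0, 1, 0]
Event 2: LOCAL 0: VV[0][0]++ -> VV[0]=[1, 0, 0, 0]
Event 3: LOCAL 3: VV[3][3]++ -> VV[3]=[0, 0, 0, 1]
Event 4: LOCAL 2: VV[2][2]++ -> VV[2]=[0, 0, 2, 0]
Event 5: SEND 3->2: VV[3][3]++ -> VV[3]=[0, 0, 0, 2], msg_vec=[0, 0, 0, 2]; VV[2]=max(VV[2],msg_vec) then VV[2][2]++ -> VV[2]=[0, 0, 3, 2]
Event 6: SEND 0->3: VV[0][0]++ -> VV[0]=[2, 0, 0, 0], msg_vec=[2, 0, 0, 0]; VV[3]=max(VV[3],msg_vec) then VV[3][3]++ -> VV[3]=[2, 0, 0, 3]
Event 7: SEND 1->3: VV[1][1]++ -> VV[1]=[0, 1, 0, 0], msg_vec=[0, 1, 0, 0]; VV[3]=max(VV[3],msg_vec) then VV[3][3]++ -> VV[3]=[2, 1, 0, 4]
Event 8: LOCAL 0: VV[0][0]++ -> VV[0]=[3, 0, 0, 0]
Event 9: LOCAL 3: VV[3][3]++ -> VV[3]=[2, 1, 0, 5]
Event 3 stamp: [0, 0, 0, 1]
Event 5 stamp: [0, 0, 0, 2]
[0, 0, 0, 1] <= [0, 0, 0, 2]? True. Equal? False. Happens-before: True

Answer: yes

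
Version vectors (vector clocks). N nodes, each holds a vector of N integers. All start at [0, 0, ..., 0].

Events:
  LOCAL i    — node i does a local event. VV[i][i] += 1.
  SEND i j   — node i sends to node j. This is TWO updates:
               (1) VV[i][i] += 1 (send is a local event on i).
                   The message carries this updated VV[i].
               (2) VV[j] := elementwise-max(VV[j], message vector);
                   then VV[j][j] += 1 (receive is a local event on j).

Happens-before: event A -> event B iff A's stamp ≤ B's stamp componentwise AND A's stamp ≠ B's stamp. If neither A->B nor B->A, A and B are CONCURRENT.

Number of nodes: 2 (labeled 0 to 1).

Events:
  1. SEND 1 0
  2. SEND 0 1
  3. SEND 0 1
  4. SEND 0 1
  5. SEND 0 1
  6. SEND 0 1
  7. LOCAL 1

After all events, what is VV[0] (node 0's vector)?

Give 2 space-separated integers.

Initial: VV[0]=[0, 0]
Initial: VV[1]=[0, 0]
Event 1: SEND 1->0: VV[1][1]++ -> VV[1]=[0, 1], msg_vec=[0, 1]; VV[0]=max(VV[0],msg_vec) then VV[0][0]++ -> VV[0]=[1, 1]
Event 2: SEND 0->1: VV[0][0]++ -> VV[0]=[2, 1], msg_vec=[2, 1]; VV[1]=max(VV[1],msg_vec) then VV[1][1]++ -> VV[1]=[2, 2]
Event 3: SEND 0->1: VV[0][0]++ -> VV[0]=[3, 1], msg_vec=[3, 1]; VV[1]=max(VV[1],msg_vec) then VV[1][1]++ -> VV[1]=[3, 3]
Event 4: SEND 0->1: VV[0][0]++ -> VV[0]=[4, 1], msg_vec=[4, 1]; VV[1]=max(VV[1],msg_vec) then VV[1][1]++ -> VV[1]=[4, 4]
Event 5: SEND 0->1: VV[0][0]++ -> VV[0]=[5, 1], msg_vec=[5, 1]; VV[1]=max(VV[1],msg_vec) then VV[1][1]++ -> VV[1]=[5, 5]
Event 6: SEND 0->1: VV[0][0]++ -> VV[0]=[6, 1], msg_vec=[6, 1]; VV[1]=max(VV[1],msg_vec) then VV[1][1]++ -> VV[1]=[6, 6]
Event 7: LOCAL 1: VV[1][1]++ -> VV[1]=[6, 7]
Final vectors: VV[0]=[6, 1]; VV[1]=[6, 7]

Answer: 6 1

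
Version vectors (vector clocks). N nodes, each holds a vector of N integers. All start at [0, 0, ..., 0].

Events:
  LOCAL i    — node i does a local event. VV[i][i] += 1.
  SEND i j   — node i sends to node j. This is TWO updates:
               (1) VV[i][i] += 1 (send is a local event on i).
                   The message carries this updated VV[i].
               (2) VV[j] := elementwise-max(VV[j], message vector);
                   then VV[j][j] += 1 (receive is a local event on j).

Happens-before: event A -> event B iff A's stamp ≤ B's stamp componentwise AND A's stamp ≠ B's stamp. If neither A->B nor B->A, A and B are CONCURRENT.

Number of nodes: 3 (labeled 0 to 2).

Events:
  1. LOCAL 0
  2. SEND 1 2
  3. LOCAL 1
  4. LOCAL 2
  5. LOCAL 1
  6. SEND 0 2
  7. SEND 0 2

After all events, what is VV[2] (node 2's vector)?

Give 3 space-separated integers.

Answer: 3 1 4

Derivation:
Initial: VV[0]=[0, 0, 0]
Initial: VV[1]=[0, 0, 0]
Initial: VV[2]=[0, 0, 0]
Event 1: LOCAL 0: VV[0][0]++ -> VV[0]=[1, 0, 0]
Event 2: SEND 1->2: VV[1][1]++ -> VV[1]=[0, 1, 0], msg_vec=[0, 1, 0]; VV[2]=max(VV[2],msg_vec) then VV[2][2]++ -> VV[2]=[0, 1, 1]
Event 3: LOCAL 1: VV[1][1]++ -> VV[1]=[0, 2, 0]
Event 4: LOCAL 2: VV[2][2]++ -> VV[2]=[0, 1, 2]
Event 5: LOCAL 1: VV[1][1]++ -> VV[1]=[0, 3, 0]
Event 6: SEND 0->2: VV[0][0]++ -> VV[0]=[2, 0, 0], msg_vec=[2, 0, 0]; VV[2]=max(VV[2],msg_vec) then VV[2][2]++ -> VV[2]=[2, 1, 3]
Event 7: SEND 0->2: VV[0][0]++ -> VV[0]=[3, 0, 0], msg_vec=[3, 0, 0]; VV[2]=max(VV[2],msg_vec) then VV[2][2]++ -> VV[2]=[3, 1, 4]
Final vectors: VV[0]=[3, 0, 0]; VV[1]=[0, 3, 0]; VV[2]=[3, 1, 4]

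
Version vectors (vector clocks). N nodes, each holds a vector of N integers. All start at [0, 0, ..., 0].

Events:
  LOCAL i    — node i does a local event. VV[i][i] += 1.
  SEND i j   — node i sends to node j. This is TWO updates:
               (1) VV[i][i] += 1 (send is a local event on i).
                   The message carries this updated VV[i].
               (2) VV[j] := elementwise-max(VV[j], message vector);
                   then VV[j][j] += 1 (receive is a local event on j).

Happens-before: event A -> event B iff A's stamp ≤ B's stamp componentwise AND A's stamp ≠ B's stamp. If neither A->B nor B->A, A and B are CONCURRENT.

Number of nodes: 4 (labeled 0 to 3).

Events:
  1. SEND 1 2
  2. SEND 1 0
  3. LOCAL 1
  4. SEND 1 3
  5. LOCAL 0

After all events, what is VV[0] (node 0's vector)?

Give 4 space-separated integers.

Initial: VV[0]=[0, 0, 0, 0]
Initial: VV[1]=[0, 0, 0, 0]
Initial: VV[2]=[0, 0, 0, 0]
Initial: VV[3]=[0, 0, 0, 0]
Event 1: SEND 1->2: VV[1][1]++ -> VV[1]=[0, 1, 0, 0], msg_vec=[0, 1, 0, 0]; VV[2]=max(VV[2],msg_vec) then VV[2][2]++ -> VV[2]=[0, 1, 1, 0]
Event 2: SEND 1->0: VV[1][1]++ -> VV[1]=[0, 2, 0, 0], msg_vec=[0, 2, 0, 0]; VV[0]=max(VV[0],msg_vec) then VV[0][0]++ -> VV[0]=[1, 2, 0, 0]
Event 3: LOCAL 1: VV[1][1]++ -> VV[1]=[0, 3, 0, 0]
Event 4: SEND 1->3: VV[1][1]++ -> VV[1]=[0, 4, 0, 0], msg_vec=[0, 4, 0, 0]; VV[3]=max(VV[3],msg_vec) then VV[3][3]++ -> VV[3]=[0, 4, 0, 1]
Event 5: LOCAL 0: VV[0][0]++ -> VV[0]=[2, 2, 0, 0]
Final vectors: VV[0]=[2, 2, 0, 0]; VV[1]=[0, 4, 0, 0]; VV[2]=[0, 1, 1, 0]; VV[3]=[0, 4, 0, 1]

Answer: 2 2 0 0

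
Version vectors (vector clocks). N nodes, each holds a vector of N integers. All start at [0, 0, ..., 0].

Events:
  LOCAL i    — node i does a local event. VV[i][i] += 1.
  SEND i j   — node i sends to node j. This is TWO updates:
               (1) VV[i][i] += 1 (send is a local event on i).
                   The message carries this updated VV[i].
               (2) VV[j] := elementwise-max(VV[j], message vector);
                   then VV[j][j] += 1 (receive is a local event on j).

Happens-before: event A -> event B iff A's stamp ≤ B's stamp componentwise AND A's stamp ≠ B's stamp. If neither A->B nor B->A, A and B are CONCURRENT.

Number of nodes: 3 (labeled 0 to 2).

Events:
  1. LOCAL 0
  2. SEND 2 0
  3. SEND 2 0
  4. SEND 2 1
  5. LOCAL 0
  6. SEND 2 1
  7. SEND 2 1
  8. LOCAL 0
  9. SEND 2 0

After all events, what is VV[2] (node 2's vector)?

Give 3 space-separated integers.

Answer: 0 0 6

Derivation:
Initial: VV[0]=[0, 0, 0]
Initial: VV[1]=[0, 0, 0]
Initial: VV[2]=[0, 0, 0]
Event 1: LOCAL 0: VV[0][0]++ -> VV[0]=[1, 0, 0]
Event 2: SEND 2->0: VV[2][2]++ -> VV[2]=[0, 0, 1], msg_vec=[0, 0, 1]; VV[0]=max(VV[0],msg_vec) then VV[0][0]++ -> VV[0]=[2, 0, 1]
Event 3: SEND 2->0: VV[2][2]++ -> VV[2]=[0, 0, 2], msg_vec=[0, 0, 2]; VV[0]=max(VV[0],msg_vec) then VV[0][0]++ -> VV[0]=[3, 0, 2]
Event 4: SEND 2->1: VV[2][2]++ -> VV[2]=[0, 0, 3], msg_vec=[0, 0, 3]; VV[1]=max(VV[1],msg_vec) then VV[1][1]++ -> VV[1]=[0, 1, 3]
Event 5: LOCAL 0: VV[0][0]++ -> VV[0]=[4, 0, 2]
Event 6: SEND 2->1: VV[2][2]++ -> VV[2]=[0, 0, 4], msg_vec=[0, 0, 4]; VV[1]=max(VV[1],msg_vec) then VV[1][1]++ -> VV[1]=[0, 2, 4]
Event 7: SEND 2->1: VV[2][2]++ -> VV[2]=[0, 0, 5], msg_vec=[0, 0, 5]; VV[1]=max(VV[1],msg_vec) then VV[1][1]++ -> VV[1]=[0, 3, 5]
Event 8: LOCAL 0: VV[0][0]++ -> VV[0]=[5, 0, 2]
Event 9: SEND 2->0: VV[2][2]++ -> VV[2]=[0, 0, 6], msg_vec=[0, 0, 6]; VV[0]=max(VV[0],msg_vec) then VV[0][0]++ -> VV[0]=[6, 0, 6]
Final vectors: VV[0]=[6, 0, 6]; VV[1]=[0, 3, 5]; VV[2]=[0, 0, 6]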